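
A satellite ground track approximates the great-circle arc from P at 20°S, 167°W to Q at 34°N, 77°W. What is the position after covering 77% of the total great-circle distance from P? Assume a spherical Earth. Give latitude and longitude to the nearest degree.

≈ 25°N, 102°W

The haversine formula gives a central angle δ ≈ 1.763 rad (101.0°) between the endpoints.
Interpolate at f = 0.77 with slerp weights a = sin((1−f)δ)/sin δ ≈ 0.402, b = sin(fδ)/sin δ ≈ 0.996.
p = a·p₁ + b·p₂ ≈ (-0.182, -0.889, 0.419); φ = arcsin(p_z) ≈ 24.79°, λ = atan2(p_y, p_x) ≈ -101.59°.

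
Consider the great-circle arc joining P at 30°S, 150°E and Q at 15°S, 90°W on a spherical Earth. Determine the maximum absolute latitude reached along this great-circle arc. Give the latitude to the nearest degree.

≈ 41°S

The great circle lies in the plane with unit normal n̂ = (p₁ × p₂)/|p₁ × p₂|.
Here n̂_z ≈ +0.757; the vertex latitude is φ_max = arccos|n̂_z| ≈ 40.8°.
Check via Clairaut: cos φ_max = |cos φ₁| · sin C = cos(30.0°)·sin(119.1°) ≈ 0.757, again giving ≈ 40.8°.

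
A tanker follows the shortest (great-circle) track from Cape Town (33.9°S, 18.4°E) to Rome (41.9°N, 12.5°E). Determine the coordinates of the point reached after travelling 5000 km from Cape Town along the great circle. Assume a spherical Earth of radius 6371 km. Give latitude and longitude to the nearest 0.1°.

Write both endpoints as unit vectors p₁, p₂ with components (cos φ cos λ, cos φ sin λ, sin φ).
The central angle between the endpoints is δ = arccos(p₁·p₂) ≈ 1.326 rad (76.0°). The total great-circle distance is δ·R ≈ 1.326 × 6371 ≈ 8450 km, so the target fraction is f = 5000/8450 ≈ 0.592.
Interpolate at f ≈ 0.592 with slerp weights a = sin((1−f)δ)/sin δ ≈ 0.531, b = sin(fδ)/sin δ ≈ 0.728.
p = a·p₁ + b·p₂ ≈ (0.948, 0.257, 0.190); φ = arcsin(p_z) ≈ 10.96°, λ = atan2(p_y, p_x) ≈ 15.15°.

≈ 11.0°N, 15.1°E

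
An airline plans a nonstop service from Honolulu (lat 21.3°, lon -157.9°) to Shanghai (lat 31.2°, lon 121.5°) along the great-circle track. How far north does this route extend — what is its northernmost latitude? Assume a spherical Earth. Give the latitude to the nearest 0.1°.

The great circle lies in the plane with unit normal n̂ = (p₁ × p₂)/|p₁ × p₂|.
Here n̂_z ≈ -0.829; the vertex latitude is φ_max = arccos|n̂_z| ≈ 34.0°.

≈ 34.0°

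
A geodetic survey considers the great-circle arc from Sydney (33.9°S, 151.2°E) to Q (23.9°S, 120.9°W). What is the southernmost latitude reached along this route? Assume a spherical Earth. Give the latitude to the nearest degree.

The great circle lies in the plane with unit normal n̂ = (p₁ × p₂)/|p₁ × p₂|.
Here n̂_z ≈ +0.784; the vertex latitude is φ_max = arccos|n̂_z| ≈ 38.4°.
Check via Clairaut: cos φ_max = |cos φ₁| · sin C = cos(33.9°)·sin(109.2°) ≈ 0.784, again giving ≈ 38.4°.

≈ 38°S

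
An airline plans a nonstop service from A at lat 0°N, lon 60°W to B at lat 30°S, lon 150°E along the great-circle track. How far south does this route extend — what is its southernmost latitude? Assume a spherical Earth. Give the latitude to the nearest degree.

≈ 49°S

The great circle lies in the plane with unit normal n̂ = (p₁ × p₂)/|p₁ × p₂|.
Here n̂_z ≈ -0.655; the vertex latitude is φ_max = arccos|n̂_z| ≈ 49.1°.
Check via Clairaut: cos φ_max = |cos φ₁| · sin C = cos(0.0°)·sin(139.1°) ≈ 0.655, again giving ≈ 49.1°.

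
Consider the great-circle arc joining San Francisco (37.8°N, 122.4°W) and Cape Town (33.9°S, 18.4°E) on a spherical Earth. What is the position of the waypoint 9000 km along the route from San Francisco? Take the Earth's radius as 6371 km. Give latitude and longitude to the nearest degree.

Write both endpoints as unit vectors p₁, p₂ with components (cos φ cos λ, cos φ sin λ, sin φ).
The central angle between the endpoints is δ = arccos(p₁·p₂) ≈ 2.587 rad (148.2°). The total great-circle distance is δ·R ≈ 2.587 × 6371 ≈ 16481 km, so the target fraction is f = 9000/16481 ≈ 0.546.
Interpolate at f ≈ 0.546 with slerp weights a = sin((1−f)δ)/sin δ ≈ 1.751, b = sin(fδ)/sin δ ≈ 1.875.
p = a·p₁ + b·p₂ ≈ (0.735, -0.677, 0.028); φ = arcsin(p_z) ≈ 1.59°, λ = atan2(p_y, p_x) ≈ -42.65°.

≈ (2°N, 43°W)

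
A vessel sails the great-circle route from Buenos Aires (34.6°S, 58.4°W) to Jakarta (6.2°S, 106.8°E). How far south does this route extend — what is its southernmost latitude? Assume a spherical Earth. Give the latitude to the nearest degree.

The great circle lies in the plane with unit normal n̂ = (p₁ × p₂)/|p₁ × p₂|.
Here n̂_z ≈ +0.306; the vertex latitude is φ_max = arccos|n̂_z| ≈ 72.2°.
Check via Clairaut: cos φ_max = |cos φ₁| · sin C = cos(34.6°)·sin(158.2°) ≈ 0.306, again giving ≈ 72.2°.

≈ 72°S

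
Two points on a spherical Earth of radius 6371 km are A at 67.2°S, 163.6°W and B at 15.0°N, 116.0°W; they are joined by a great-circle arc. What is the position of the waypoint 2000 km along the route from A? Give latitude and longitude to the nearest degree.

Convert each endpoint to a unit vector on the sphere (x = cos φ cos λ, y = cos φ sin λ, z = sin φ).
The central angle between the endpoints is δ = arccos(p₁·p₂) ≈ 1.557 rad (89.2°). The total great-circle distance is δ·R ≈ 1.557 × 6371 ≈ 9920 km, so the target fraction is f = 2000/9920 ≈ 0.202.
Interpolate at f ≈ 0.202 with slerp weights a = sin((1−f)δ)/sin δ ≈ 0.947, b = sin(fδ)/sin δ ≈ 0.309.
p = a·p₁ + b·p₂ ≈ (-0.483, -0.372, -0.793); φ = arcsin(p_z) ≈ -52.46°, λ = atan2(p_y, p_x) ≈ -142.41°.

≈ 52°S, 142°W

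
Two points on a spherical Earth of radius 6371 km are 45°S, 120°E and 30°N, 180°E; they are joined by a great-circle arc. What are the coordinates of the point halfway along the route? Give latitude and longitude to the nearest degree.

Write both endpoints as unit vectors p₁, p₂ with components (cos φ cos λ, cos φ sin λ, sin φ).
The central angle between the endpoints is δ = arccos(p₁·p₂) ≈ 1.618 rad (92.7°).
Interpolate at f = 1/2 with slerp weights a = sin((1−f)δ)/sin δ ≈ 0.724, b = sin(fδ)/sin δ ≈ 0.724.
p = a·p₁ + b·p₂ ≈ (-0.884, 0.444, -0.150); φ = arcsin(p_z) ≈ -8.63°, λ = atan2(p_y, p_x) ≈ 153.34°.

≈ 9°S, 153°E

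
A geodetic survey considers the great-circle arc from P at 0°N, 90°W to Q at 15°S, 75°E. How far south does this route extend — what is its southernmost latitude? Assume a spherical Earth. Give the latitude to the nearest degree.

≈ 46°S

The great circle lies in the plane with unit normal n̂ = (p₁ × p₂)/|p₁ × p₂|.
Here n̂_z ≈ +0.695; the vertex latitude is φ_max = arccos|n̂_z| ≈ 46.0°.
Check via Clairaut: cos φ_max = |cos φ₁| · sin C = cos(0.0°)·sin(136.0°) ≈ 0.695, again giving ≈ 46.0°.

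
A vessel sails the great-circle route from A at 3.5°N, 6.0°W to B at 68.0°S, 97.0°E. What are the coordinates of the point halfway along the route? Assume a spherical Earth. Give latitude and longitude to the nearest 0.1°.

≈ 41.4°S, 15.8°E

Convert each endpoint to a unit vector on the sphere (x = cos φ cos λ, y = cos φ sin λ, z = sin φ).
The central angle between the endpoints is δ = arccos(p₁·p₂) ≈ 1.712 rad (98.1°).
Interpolate at f = 1/2 with slerp weights a = sin((1−f)δ)/sin δ ≈ 0.763, b = sin(fδ)/sin δ ≈ 0.763.
p = a·p₁ + b·p₂ ≈ (0.722, 0.204, -0.661); φ = arcsin(p_z) ≈ -41.35°, λ = atan2(p_y, p_x) ≈ 15.77°.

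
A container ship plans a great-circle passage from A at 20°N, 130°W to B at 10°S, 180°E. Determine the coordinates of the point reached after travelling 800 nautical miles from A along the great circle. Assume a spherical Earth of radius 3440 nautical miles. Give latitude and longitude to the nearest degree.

≈ 14°N, 142°W

Convert each endpoint to a unit vector on the sphere (x = cos φ cos λ, y = cos φ sin λ, z = sin φ).
The central angle between the endpoints is δ = arccos(p₁·p₂) ≈ 1.006 rad (57.6°). The total great-circle distance is δ·R ≈ 1.006 × 3440 ≈ 3460 nmi, so the target fraction is f = 800/3460 ≈ 0.231.
Interpolate at f ≈ 0.231 with slerp weights a = sin((1−f)δ)/sin δ ≈ 0.827, b = sin(fδ)/sin δ ≈ 0.273.
p = a·p₁ + b·p₂ ≈ (-0.768, -0.595, 0.235); φ = arcsin(p_z) ≈ 13.62°, λ = atan2(p_y, p_x) ≈ -142.23°.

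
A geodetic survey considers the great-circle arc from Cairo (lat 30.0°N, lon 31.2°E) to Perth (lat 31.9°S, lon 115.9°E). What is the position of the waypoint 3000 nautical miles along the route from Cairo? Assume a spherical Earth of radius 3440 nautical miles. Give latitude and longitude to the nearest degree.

The haversine formula gives a central angle δ ≈ 1.768 rad (101.3°) between the endpoints. The total great-circle distance is δ·R ≈ 1.768 × 3440 ≈ 6083 nmi, so the target fraction is f = 3000/6083 ≈ 0.493.
Interpolate at f ≈ 0.493 with slerp weights a = sin((1−f)δ)/sin δ ≈ 0.797, b = sin(fδ)/sin δ ≈ 0.781.
p = a·p₁ + b·p₂ ≈ (0.300, 0.954, -0.014); φ = arcsin(p_z) ≈ -0.82°, λ = atan2(p_y, p_x) ≈ 72.51°.

≈ lat 1°S, lon 73°E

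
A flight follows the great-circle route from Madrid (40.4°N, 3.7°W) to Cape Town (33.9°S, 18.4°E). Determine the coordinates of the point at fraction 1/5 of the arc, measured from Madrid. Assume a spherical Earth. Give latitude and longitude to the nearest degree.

≈ 26°N, 2°E

Convert each endpoint to a unit vector on the sphere (x = cos φ cos λ, y = cos φ sin λ, z = sin φ).
The central angle between the endpoints is δ = arccos(p₁·p₂) ≈ 1.345 rad (77.0°).
Interpolate at f = 1/5 with slerp weights a = sin((1−f)δ)/sin δ ≈ 0.903, b = sin(fδ)/sin δ ≈ 0.273.
p = a·p₁ + b·p₂ ≈ (0.901, 0.027, 0.433); φ = arcsin(p_z) ≈ 25.67°, λ = atan2(p_y, p_x) ≈ 1.72°.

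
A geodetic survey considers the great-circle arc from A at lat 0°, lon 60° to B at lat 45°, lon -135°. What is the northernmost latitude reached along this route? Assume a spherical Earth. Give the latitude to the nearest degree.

The great circle lies in the plane with unit normal n̂ = (p₁ × p₂)/|p₁ × p₂|.
Here n̂_z ≈ +0.251; the vertex latitude is φ_max = arccos|n̂_z| ≈ 75.5°.
Check via Clairaut: cos φ_max = |cos φ₁| · sin C = cos(0.0°)·sin(14.5°) ≈ 0.251, again giving ≈ 75.5°.

≈ 75°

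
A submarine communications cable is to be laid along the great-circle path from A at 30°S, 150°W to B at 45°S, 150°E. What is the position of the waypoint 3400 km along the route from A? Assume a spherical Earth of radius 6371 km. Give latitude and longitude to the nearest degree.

Convert each endpoint to a unit vector on the sphere (x = cos φ cos λ, y = cos φ sin λ, z = sin φ).
The central angle between the endpoints is δ = arccos(p₁·p₂) ≈ 0.850 rad (48.7°). The total great-circle distance is δ·R ≈ 0.850 × 6371 ≈ 5417 km, so the target fraction is f = 3400/5417 ≈ 0.628.
Interpolate at f ≈ 0.628 with slerp weights a = sin((1−f)δ)/sin δ ≈ 0.414, b = sin(fδ)/sin δ ≈ 0.677.
p = a·p₁ + b·p₂ ≈ (-0.725, 0.060, -0.686); φ = arcsin(p_z) ≈ -43.30°, λ = atan2(p_y, p_x) ≈ 175.28°.

≈ 43°S, 175°E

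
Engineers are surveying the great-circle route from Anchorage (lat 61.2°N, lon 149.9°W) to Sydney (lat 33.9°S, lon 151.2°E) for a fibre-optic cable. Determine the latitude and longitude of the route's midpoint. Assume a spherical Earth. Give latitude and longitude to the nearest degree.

≈ lat 15°N, lon 172°E

From cos δ = sin φ₁ sin φ₂ + cos φ₁ cos φ₂ cos Δλ, the central angle is δ ≈ 1.857 rad (106.4°).
Interpolate at f = 1/2 with slerp weights a = sin((1−f)δ)/sin δ ≈ 0.835, b = sin(fδ)/sin δ ≈ 0.835.
p = a·p₁ + b·p₂ ≈ (-0.955, 0.132, 0.266); φ = arcsin(p_z) ≈ 15.42°, λ = atan2(p_y, p_x) ≈ 172.12°.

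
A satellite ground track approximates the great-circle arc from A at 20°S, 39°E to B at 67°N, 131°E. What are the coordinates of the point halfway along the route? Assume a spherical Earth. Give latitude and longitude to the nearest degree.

≈ 30°N, 62°E

Write both endpoints as unit vectors p₁, p₂ with components (cos φ cos λ, cos φ sin λ, sin φ).
The central angle between the endpoints is δ = arccos(p₁·p₂) ≈ 1.905 rad (109.1°).
Interpolate at f = 1/2 with slerp weights a = sin((1−f)δ)/sin δ ≈ 0.862, b = sin(fδ)/sin δ ≈ 0.862.
p = a·p₁ + b·p₂ ≈ (0.409, 0.764, 0.499); φ = arcsin(p_z) ≈ 29.92°, λ = atan2(p_y, p_x) ≈ 61.86°.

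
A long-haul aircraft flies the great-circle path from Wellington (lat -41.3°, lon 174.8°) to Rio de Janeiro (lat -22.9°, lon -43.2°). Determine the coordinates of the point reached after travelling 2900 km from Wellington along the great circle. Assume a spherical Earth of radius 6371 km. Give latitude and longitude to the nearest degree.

The haversine formula gives a central angle δ ≈ 1.863 rad (106.8°) between the endpoints. The total great-circle distance is δ·R ≈ 1.863 × 6371 ≈ 11872 km, so the target fraction is f = 2900/11872 ≈ 0.244.
Interpolate at f ≈ 0.244 with slerp weights a = sin((1−f)δ)/sin δ ≈ 1.031, b = sin(fδ)/sin δ ≈ 0.459.
p = a·p₁ + b·p₂ ≈ (-0.463, -0.219, -0.859); φ = arcsin(p_z) ≈ -59.19°, λ = atan2(p_y, p_x) ≈ -154.64°.

≈ lat -59°, lon -155°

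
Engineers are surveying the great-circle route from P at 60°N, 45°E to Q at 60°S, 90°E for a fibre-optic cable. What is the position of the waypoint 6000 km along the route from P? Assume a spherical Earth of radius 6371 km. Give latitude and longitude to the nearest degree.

The haversine formula gives a central angle δ ≈ 2.181 rad (125.0°) between the endpoints. The total great-circle distance is δ·R ≈ 2.181 × 6371 ≈ 13897 km, so the target fraction is f = 6000/13897 ≈ 0.432.
Interpolate at f ≈ 0.432 with slerp weights a = sin((1−f)δ)/sin δ ≈ 1.154, b = sin(fδ)/sin δ ≈ 0.987.
p = a·p₁ + b·p₂ ≈ (0.408, 0.901, 0.145); φ = arcsin(p_z) ≈ 8.33°, λ = atan2(p_y, p_x) ≈ 65.65°.

≈ 8°N, 66°E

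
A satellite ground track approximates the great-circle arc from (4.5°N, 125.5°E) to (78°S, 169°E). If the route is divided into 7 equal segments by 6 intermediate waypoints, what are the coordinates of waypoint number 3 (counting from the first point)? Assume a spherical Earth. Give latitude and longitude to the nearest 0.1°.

≈ (31.8°S, 131.3°E)

The haversine formula gives a central angle δ ≈ 1.497 rad (85.8°) between the endpoints.
Interpolate at f = 3/7 with slerp weights a = sin((1−f)δ)/sin δ ≈ 0.757, b = sin(fδ)/sin δ ≈ 0.600.
p = a·p₁ + b·p₂ ≈ (-0.561, 0.638, -0.528); φ = arcsin(p_z) ≈ -31.84°, λ = atan2(p_y, p_x) ≈ 131.30°.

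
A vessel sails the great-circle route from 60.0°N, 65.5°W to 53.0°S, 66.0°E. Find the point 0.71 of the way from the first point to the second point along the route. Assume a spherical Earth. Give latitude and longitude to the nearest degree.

≈ 19°S, 28°E

From cos δ = sin φ₁ sin φ₂ + cos φ₁ cos φ₂ cos Δλ, the central angle is δ ≈ 2.670 rad (153.0°).
Interpolate at f = 0.71 with slerp weights a = sin((1−f)δ)/sin δ ≈ 1.540, b = sin(fδ)/sin δ ≈ 2.087.
p = a·p₁ + b·p₂ ≈ (0.830, 0.447, -0.333); φ = arcsin(p_z) ≈ -19.45°, λ = atan2(p_y, p_x) ≈ 28.28°.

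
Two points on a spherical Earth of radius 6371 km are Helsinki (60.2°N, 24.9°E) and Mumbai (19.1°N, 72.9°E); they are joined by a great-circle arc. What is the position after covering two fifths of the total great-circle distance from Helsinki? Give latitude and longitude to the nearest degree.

≈ 46°N, 52°E

Write both endpoints as unit vectors p₁, p₂ with components (cos φ cos λ, cos φ sin λ, sin φ).
The central angle between the endpoints is δ = arccos(p₁·p₂) ≈ 0.930 rad (53.3°).
Interpolate at f = 2/5 with slerp weights a = sin((1−f)δ)/sin δ ≈ 0.660, b = sin(fδ)/sin δ ≈ 0.453.
p = a·p₁ + b·p₂ ≈ (0.424, 0.548, 0.721); φ = arcsin(p_z) ≈ 46.18°, λ = atan2(p_y, p_x) ≈ 52.27°.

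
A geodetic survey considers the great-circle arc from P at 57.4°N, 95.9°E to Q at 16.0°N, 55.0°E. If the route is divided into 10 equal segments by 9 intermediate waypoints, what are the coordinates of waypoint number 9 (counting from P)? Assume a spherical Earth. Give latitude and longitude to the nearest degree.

Convert each endpoint to a unit vector on the sphere (x = cos φ cos λ, y = cos φ sin λ, z = sin φ).
The central angle between the endpoints is δ = arccos(p₁·p₂) ≈ 0.897 rad (51.4°).
Interpolate at f = 9/10 with slerp weights a = sin((1−f)δ)/sin δ ≈ 0.115, b = sin(fδ)/sin δ ≈ 0.924.
p = a·p₁ + b·p₂ ≈ (0.503, 0.789, 0.351); φ = arcsin(p_z) ≈ 20.57°, λ = atan2(p_y, p_x) ≈ 57.48°.

≈ 21°N, 57°E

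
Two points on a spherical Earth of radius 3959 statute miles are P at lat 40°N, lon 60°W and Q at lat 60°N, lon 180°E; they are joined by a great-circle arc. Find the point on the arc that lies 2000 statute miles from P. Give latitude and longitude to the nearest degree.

≈ lat 63°N, lon 90°W

Convert each endpoint to a unit vector on the sphere (x = cos φ cos λ, y = cos φ sin λ, z = sin φ).
The central angle between the endpoints is δ = arccos(p₁·p₂) ≈ 1.197 rad (68.6°). The total great-circle distance is δ·R ≈ 1.197 × 3959 ≈ 4739 mi, so the target fraction is f = 2000/4739 ≈ 0.422.
Interpolate at f ≈ 0.422 with slerp weights a = sin((1−f)δ)/sin δ ≈ 0.685, b = sin(fδ)/sin δ ≈ 0.520.
p = a·p₁ + b·p₂ ≈ (0.003, -0.455, 0.891); φ = arcsin(p_z) ≈ 62.96°, λ = atan2(p_y, p_x) ≈ -89.68°.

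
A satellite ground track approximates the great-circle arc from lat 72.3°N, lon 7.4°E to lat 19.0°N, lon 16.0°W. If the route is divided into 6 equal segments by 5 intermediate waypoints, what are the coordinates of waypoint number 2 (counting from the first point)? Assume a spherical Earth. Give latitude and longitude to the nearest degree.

The haversine formula gives a central angle δ ≈ 0.959 rad (55.0°) between the endpoints.
Interpolate at f = 2/6 with slerp weights a = sin((1−f)δ)/sin δ ≈ 0.729, b = sin(fδ)/sin δ ≈ 0.384.
p = a·p₁ + b·p₂ ≈ (0.569, -0.072, 0.819); φ = arcsin(p_z) ≈ 55.03°, λ = atan2(p_y, p_x) ≈ -7.17°.

≈ lat 55°N, lon 7°W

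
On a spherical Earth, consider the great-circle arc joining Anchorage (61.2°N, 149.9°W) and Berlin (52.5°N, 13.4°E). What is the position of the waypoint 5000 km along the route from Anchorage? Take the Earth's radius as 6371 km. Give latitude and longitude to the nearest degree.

≈ 73°N, 3°E

Convert each endpoint to a unit vector on the sphere (x = cos φ cos λ, y = cos φ sin λ, z = sin φ).
The central angle between the endpoints is δ = arccos(p₁·p₂) ≈ 1.144 rad (65.5°). The total great-circle distance is δ·R ≈ 1.144 × 6371 ≈ 7286 km, so the target fraction is f = 5000/7286 ≈ 0.686.
Interpolate at f ≈ 0.686 with slerp weights a = sin((1−f)δ)/sin δ ≈ 0.386, b = sin(fδ)/sin δ ≈ 0.776.
p = a·p₁ + b·p₂ ≈ (0.299, 0.016, 0.954); φ = arcsin(p_z) ≈ 72.58°, λ = atan2(p_y, p_x) ≈ 3.13°.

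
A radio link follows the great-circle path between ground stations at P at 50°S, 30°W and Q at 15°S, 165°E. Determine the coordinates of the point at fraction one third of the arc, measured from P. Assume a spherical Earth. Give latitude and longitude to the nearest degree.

Convert each endpoint to a unit vector on the sphere (x = cos φ cos λ, y = cos φ sin λ, z = sin φ).
The central angle between the endpoints is δ = arccos(p₁·p₂) ≈ 1.984 rad (113.7°).
Interpolate at f = 1/3 with slerp weights a = sin((1−f)δ)/sin δ ≈ 1.058, b = sin(fδ)/sin δ ≈ 0.671.
p = a·p₁ + b·p₂ ≈ (-0.036, -0.173, -0.984); φ = arcsin(p_z) ≈ -79.84°, λ = atan2(p_y, p_x) ≈ -101.93°.

≈ 80°S, 102°W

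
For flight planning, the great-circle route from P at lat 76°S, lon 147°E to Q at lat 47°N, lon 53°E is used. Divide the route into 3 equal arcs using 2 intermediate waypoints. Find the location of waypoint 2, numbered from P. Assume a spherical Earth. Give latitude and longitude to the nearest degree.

Convert each endpoint to a unit vector on the sphere (x = cos φ cos λ, y = cos φ sin λ, z = sin φ).
The central angle between the endpoints is δ = arccos(p₁·p₂) ≈ 2.376 rad (136.1°).
Interpolate at f = 2/3 with slerp weights a = sin((1−f)δ)/sin δ ≈ 1.027, b = sin(fδ)/sin δ ≈ 1.443.
p = a·p₁ + b·p₂ ≈ (0.384, 0.922, 0.059); φ = arcsin(p_z) ≈ 3.36°, λ = atan2(p_y, p_x) ≈ 67.38°.

≈ lat 3°N, lon 67°E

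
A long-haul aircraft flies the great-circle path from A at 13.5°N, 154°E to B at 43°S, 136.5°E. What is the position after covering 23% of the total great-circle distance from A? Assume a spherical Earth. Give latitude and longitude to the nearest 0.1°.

Convert each endpoint to a unit vector on the sphere (x = cos φ cos λ, y = cos φ sin λ, z = sin φ).
The central angle between the endpoints is δ = arccos(p₁·p₂) ≈ 1.025 rad (58.7°).
Interpolate at f = 0.23 with slerp weights a = sin((1−f)δ)/sin δ ≈ 0.830, b = sin(fδ)/sin δ ≈ 0.273.
p = a·p₁ + b·p₂ ≈ (-0.871, 0.492, 0.007); φ = arcsin(p_z) ≈ 0.43°, λ = atan2(p_y, p_x) ≈ 150.55°.

≈ 0.4°N, 150.6°E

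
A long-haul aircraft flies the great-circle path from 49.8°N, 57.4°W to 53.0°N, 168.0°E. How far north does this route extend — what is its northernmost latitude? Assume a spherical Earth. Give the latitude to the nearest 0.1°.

The great circle lies in the plane with unit normal n̂ = (p₁ × p₂)/|p₁ × p₂|.
Here n̂_z ≈ -0.294; the vertex latitude is φ_max = arccos|n̂_z| ≈ 72.9°.
Check via Clairaut: cos φ_max = |cos φ₁| · sin C = cos(49.8°)·sin(27.1°) ≈ 0.294, again giving ≈ 72.9°.

≈ 72.9°N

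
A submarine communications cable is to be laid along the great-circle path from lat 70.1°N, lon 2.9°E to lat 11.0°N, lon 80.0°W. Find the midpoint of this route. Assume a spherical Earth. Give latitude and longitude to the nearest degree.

≈ lat 46°N, lon 62°W

From cos δ = sin φ₁ sin φ₂ + cos φ₁ cos φ₂ cos Δλ, the central angle is δ ≈ 1.348 rad (77.2°).
Interpolate at f = 1/2 with slerp weights a = sin((1−f)δ)/sin δ ≈ 0.640, b = sin(fδ)/sin δ ≈ 0.640.
p = a·p₁ + b·p₂ ≈ (0.327, -0.608, 0.724); φ = arcsin(p_z) ≈ 46.38°, λ = atan2(p_y, p_x) ≈ -61.74°.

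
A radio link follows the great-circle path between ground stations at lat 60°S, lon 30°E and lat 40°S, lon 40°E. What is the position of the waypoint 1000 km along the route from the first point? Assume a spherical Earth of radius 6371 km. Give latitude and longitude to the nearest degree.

Write both endpoints as unit vectors p₁, p₂ with components (cos φ cos λ, cos φ sin λ, sin φ).
The central angle between the endpoints is δ = arccos(p₁·p₂) ≈ 0.366 rad (21.0°). The total great-circle distance is δ·R ≈ 0.366 × 6371 ≈ 2330 km, so the target fraction is f = 1000/2330 ≈ 0.429.
Interpolate at f ≈ 0.429 with slerp weights a = sin((1−f)δ)/sin δ ≈ 0.579, b = sin(fδ)/sin δ ≈ 0.437.
p = a·p₁ + b·p₂ ≈ (0.507, 0.360, -0.783); φ = arcsin(p_z) ≈ -51.52°, λ = atan2(p_y, p_x) ≈ 35.36°.

≈ lat 52°S, lon 35°E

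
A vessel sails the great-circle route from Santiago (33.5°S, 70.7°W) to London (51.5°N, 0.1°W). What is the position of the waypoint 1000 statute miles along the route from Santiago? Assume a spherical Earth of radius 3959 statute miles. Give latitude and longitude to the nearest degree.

The haversine formula gives a central angle δ ≈ 1.833 rad (105.0°) between the endpoints. The total great-circle distance is δ·R ≈ 1.833 × 3959 ≈ 7258 mi, so the target fraction is f = 1000/7258 ≈ 0.138.
Interpolate at f ≈ 0.138 with slerp weights a = sin((1−f)δ)/sin δ ≈ 1.035, b = sin(fδ)/sin δ ≈ 0.259.
p = a·p₁ + b·p₂ ≈ (0.446, -0.815, -0.369); φ = arcsin(p_z) ≈ -21.65°, λ = atan2(p_y, p_x) ≈ -61.29°.

≈ (22°S, 61°W)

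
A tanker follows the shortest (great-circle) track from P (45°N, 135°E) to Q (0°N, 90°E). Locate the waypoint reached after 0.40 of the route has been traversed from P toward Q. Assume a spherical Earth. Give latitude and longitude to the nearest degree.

Convert each endpoint to a unit vector on the sphere (x = cos φ cos λ, y = cos φ sin λ, z = sin φ).
The central angle between the endpoints is δ = arccos(p₁·p₂) ≈ 1.047 rad (60.0°).
Interpolate at f = 0.40 with slerp weights a = sin((1−f)δ)/sin δ ≈ 0.679, b = sin(fδ)/sin δ ≈ 0.470.
p = a·p₁ + b·p₂ ≈ (-0.339, 0.809, 0.480); φ = arcsin(p_z) ≈ 28.68°, λ = atan2(p_y, p_x) ≈ 112.76°.

≈ (29°N, 113°E)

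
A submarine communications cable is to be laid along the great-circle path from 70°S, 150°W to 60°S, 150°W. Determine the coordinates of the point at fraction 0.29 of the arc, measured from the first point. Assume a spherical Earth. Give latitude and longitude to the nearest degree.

Write both endpoints as unit vectors p₁, p₂ with components (cos φ cos λ, cos φ sin λ, sin φ).
The central angle between the endpoints is δ = arccos(p₁·p₂) ≈ 0.175 rad (10.0°).
Interpolate at f = 0.29 with slerp weights a = sin((1−f)δ)/sin δ ≈ 0.712, b = sin(fδ)/sin δ ≈ 0.291.
p = a·p₁ + b·p₂ ≈ (-0.337, -0.195, -0.921); φ = arcsin(p_z) ≈ -67.10°, λ = atan2(p_y, p_x) ≈ -150.00°.

≈ 67°S, 150°W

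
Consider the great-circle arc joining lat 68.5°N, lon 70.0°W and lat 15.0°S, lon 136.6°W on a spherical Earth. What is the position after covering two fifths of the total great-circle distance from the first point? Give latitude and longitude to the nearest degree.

Convert each endpoint to a unit vector on the sphere (x = cos φ cos λ, y = cos φ sin λ, z = sin φ).
The central angle between the endpoints is δ = arccos(p₁·p₂) ≈ 1.671 rad (95.8°).
Interpolate at f = 2/5 with slerp weights a = sin((1−f)δ)/sin δ ≈ 0.847, b = sin(fδ)/sin δ ≈ 0.623.
p = a·p₁ + b·p₂ ≈ (-0.331, -0.705, 0.627); φ = arcsin(p_z) ≈ 38.83°, λ = atan2(p_y, p_x) ≈ -115.14°.

≈ lat 39°N, lon 115°W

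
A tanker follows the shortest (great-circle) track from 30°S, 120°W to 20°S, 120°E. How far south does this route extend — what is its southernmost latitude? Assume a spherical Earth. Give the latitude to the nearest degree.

The great circle lies in the plane with unit normal n̂ = (p₁ × p₂)/|p₁ × p₂|.
Here n̂_z ≈ -0.725; the vertex latitude is φ_max = arccos|n̂_z| ≈ 43.5°.

≈ 44°S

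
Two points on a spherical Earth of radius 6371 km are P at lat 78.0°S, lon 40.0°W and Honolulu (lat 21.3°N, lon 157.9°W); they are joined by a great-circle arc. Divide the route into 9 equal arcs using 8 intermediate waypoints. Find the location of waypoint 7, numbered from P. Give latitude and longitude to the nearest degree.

Convert each endpoint to a unit vector on the sphere (x = cos φ cos λ, y = cos φ sin λ, z = sin φ).
The central angle between the endpoints is δ = arccos(p₁·p₂) ≈ 2.033 rad (116.5°).
Interpolate at f = 7/9 with slerp weights a = sin((1−f)δ)/sin δ ≈ 0.488, b = sin(fδ)/sin δ ≈ 1.117.
p = a·p₁ + b·p₂ ≈ (-0.887, -0.457, -0.071); φ = arcsin(p_z) ≈ -4.09°, λ = atan2(p_y, p_x) ≈ -152.74°.

≈ lat 4°S, lon 153°W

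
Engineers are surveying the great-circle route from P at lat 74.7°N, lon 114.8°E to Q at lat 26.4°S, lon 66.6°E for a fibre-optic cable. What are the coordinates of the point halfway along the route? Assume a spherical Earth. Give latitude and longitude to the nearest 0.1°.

The haversine formula gives a central angle δ ≈ 1.846 rad (105.7°) between the endpoints.
Interpolate at f = 1/2 with slerp weights a = sin((1−f)δ)/sin δ ≈ 0.828, b = sin(fδ)/sin δ ≈ 0.828.
p = a·p₁ + b·p₂ ≈ (0.203, 0.879, 0.431); φ = arcsin(p_z) ≈ 25.51°, λ = atan2(p_y, p_x) ≈ 77.00°.

≈ lat 25.5°N, lon 77.0°E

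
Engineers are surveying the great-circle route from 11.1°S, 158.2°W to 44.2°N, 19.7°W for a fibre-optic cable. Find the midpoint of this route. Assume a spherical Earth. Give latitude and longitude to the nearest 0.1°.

≈ 37.8°N, 111.3°W

From cos δ = sin φ₁ sin φ₂ + cos φ₁ cos φ₂ cos Δλ, the central angle is δ ≈ 2.293 rad (131.4°).
Interpolate at f = 1/2 with slerp weights a = sin((1−f)δ)/sin δ ≈ 1.215, b = sin(fδ)/sin δ ≈ 1.215.
p = a·p₁ + b·p₂ ≈ (-0.287, -0.736, 0.613); φ = arcsin(p_z) ≈ 37.80°, λ = atan2(p_y, p_x) ≈ -111.29°.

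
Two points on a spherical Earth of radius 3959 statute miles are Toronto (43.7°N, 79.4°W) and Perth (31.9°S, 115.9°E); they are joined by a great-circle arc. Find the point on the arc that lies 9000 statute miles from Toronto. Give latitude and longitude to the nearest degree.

≈ (6°S, 137°E)

The haversine formula gives a central angle δ ≈ 2.848 rad (163.2°) between the endpoints. The total great-circle distance is δ·R ≈ 2.848 × 3959 ≈ 11274 mi, so the target fraction is f = 9000/11274 ≈ 0.798.
Interpolate at f ≈ 0.798 with slerp weights a = sin((1−f)δ)/sin δ ≈ 1.875, b = sin(fδ)/sin δ ≈ 2.634.
p = a·p₁ + b·p₂ ≈ (-0.728, 0.679, -0.097); φ = arcsin(p_z) ≈ -5.54°, λ = atan2(p_y, p_x) ≈ 136.97°.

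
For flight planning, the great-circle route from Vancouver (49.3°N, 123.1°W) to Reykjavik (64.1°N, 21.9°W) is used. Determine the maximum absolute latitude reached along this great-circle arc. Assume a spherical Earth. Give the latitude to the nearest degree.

The great circle lies in the plane with unit normal n̂ = (p₁ × p₂)/|p₁ × p₂|.
Here n̂_z ≈ +0.359; the vertex latitude is φ_max = arccos|n̂_z| ≈ 69.0°.
Check via Clairaut: cos φ_max = |cos φ₁| · sin C = cos(49.3°)·sin(33.4°) ≈ 0.359, again giving ≈ 69.0°.

≈ 69°N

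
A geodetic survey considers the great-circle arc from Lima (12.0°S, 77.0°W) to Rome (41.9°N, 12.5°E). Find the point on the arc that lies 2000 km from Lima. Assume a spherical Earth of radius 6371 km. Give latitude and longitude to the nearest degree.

≈ 0°N, 64°W

Write both endpoints as unit vectors p₁, p₂ with components (cos φ cos λ, cos φ sin λ, sin φ).
The central angle between the endpoints is δ = arccos(p₁·p₂) ≈ 1.704 rad (97.6°). The total great-circle distance is δ·R ≈ 1.704 × 6371 ≈ 10854 km, so the target fraction is f = 2000/10854 ≈ 0.184.
Interpolate at f ≈ 0.184 with slerp weights a = sin((1−f)δ)/sin δ ≈ 0.992, b = sin(fδ)/sin δ ≈ 0.312.
p = a·p₁ + b·p₂ ≈ (0.445, -0.896, 0.002); φ = arcsin(p_z) ≈ 0.10°, λ = atan2(p_y, p_x) ≈ -63.59°.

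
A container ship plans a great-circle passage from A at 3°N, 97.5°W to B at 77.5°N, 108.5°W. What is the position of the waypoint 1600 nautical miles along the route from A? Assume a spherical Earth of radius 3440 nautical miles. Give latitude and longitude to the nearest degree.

≈ 30°N, 99°W

The haversine formula gives a central angle δ ≈ 1.304 rad (74.7°) between the endpoints. The total great-circle distance is δ·R ≈ 1.304 × 3440 ≈ 4487 nmi, so the target fraction is f = 1600/4487 ≈ 0.357.
Interpolate at f ≈ 0.357 with slerp weights a = sin((1−f)δ)/sin δ ≈ 0.771, b = sin(fδ)/sin δ ≈ 0.465.
p = a·p₁ + b·p₂ ≈ (-0.132, -0.859, 0.494); φ = arcsin(p_z) ≈ 29.62°, λ = atan2(p_y, p_x) ≈ -98.77°.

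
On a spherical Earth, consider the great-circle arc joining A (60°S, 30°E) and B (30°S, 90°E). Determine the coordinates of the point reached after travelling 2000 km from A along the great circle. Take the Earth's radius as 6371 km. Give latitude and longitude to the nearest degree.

Convert each endpoint to a unit vector on the sphere (x = cos φ cos λ, y = cos φ sin λ, z = sin φ).
The central angle between the endpoints is δ = arccos(p₁·p₂) ≈ 0.864 rad (49.5°). The total great-circle distance is δ·R ≈ 0.864 × 6371 ≈ 5504 km, so the target fraction is f = 2000/5504 ≈ 0.363.
Interpolate at f ≈ 0.363 with slerp weights a = sin((1−f)δ)/sin δ ≈ 0.687, b = sin(fδ)/sin δ ≈ 0.406.
p = a·p₁ + b·p₂ ≈ (0.298, 0.524, -0.798); φ = arcsin(p_z) ≈ -52.97°, λ = atan2(p_y, p_x) ≈ 60.38°.

≈ (53°S, 60°E)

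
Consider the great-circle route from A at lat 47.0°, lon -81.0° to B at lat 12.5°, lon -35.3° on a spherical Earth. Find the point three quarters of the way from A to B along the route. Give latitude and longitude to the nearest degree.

≈ lat 22°, lon -44°

From cos δ = sin φ₁ sin φ₂ + cos φ₁ cos φ₂ cos Δλ, the central angle is δ ≈ 0.898 rad (51.4°).
Interpolate at f = 3/4 with slerp weights a = sin((1−f)δ)/sin δ ≈ 0.285, b = sin(fδ)/sin δ ≈ 0.797.
p = a·p₁ + b·p₂ ≈ (0.666, -0.642, 0.381); φ = arcsin(p_z) ≈ 22.38°, λ = atan2(p_y, p_x) ≈ -43.94°.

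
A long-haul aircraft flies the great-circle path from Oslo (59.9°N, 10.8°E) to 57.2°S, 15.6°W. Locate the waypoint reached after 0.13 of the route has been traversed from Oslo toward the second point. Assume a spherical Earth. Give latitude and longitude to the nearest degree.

≈ 45°N, 5°E

The haversine formula gives a central angle δ ≈ 2.076 rad (118.9°) between the endpoints.
Interpolate at f = 0.13 with slerp weights a = sin((1−f)δ)/sin δ ≈ 1.111, b = sin(fδ)/sin δ ≈ 0.305.
p = a·p₁ + b·p₂ ≈ (0.706, 0.060, 0.705); φ = arcsin(p_z) ≈ 44.85°, λ = atan2(p_y, p_x) ≈ 4.86°.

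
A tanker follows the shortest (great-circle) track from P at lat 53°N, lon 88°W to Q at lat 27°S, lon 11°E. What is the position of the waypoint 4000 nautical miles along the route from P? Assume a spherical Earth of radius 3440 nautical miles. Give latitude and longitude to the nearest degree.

≈ lat 13°N, lon 20°W

Convert each endpoint to a unit vector on the sphere (x = cos φ cos λ, y = cos φ sin λ, z = sin φ).
The central angle between the endpoints is δ = arccos(p₁·p₂) ≈ 2.034 rad (116.5°). The total great-circle distance is δ·R ≈ 2.034 × 3440 ≈ 6996 nmi, so the target fraction is f = 4000/6996 ≈ 0.572.
Interpolate at f ≈ 0.572 with slerp weights a = sin((1−f)δ)/sin δ ≈ 0.855, b = sin(fδ)/sin δ ≈ 1.026.
p = a·p₁ + b·p₂ ≈ (0.915, -0.340, 0.217); φ = arcsin(p_z) ≈ 12.53°, λ = atan2(p_y, p_x) ≈ -20.36°.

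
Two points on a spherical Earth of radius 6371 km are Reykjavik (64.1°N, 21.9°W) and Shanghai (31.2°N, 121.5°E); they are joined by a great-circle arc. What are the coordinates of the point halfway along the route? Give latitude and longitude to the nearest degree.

≈ 68°N, 94°E

From cos δ = sin φ₁ sin φ₂ + cos φ₁ cos φ₂ cos Δλ, the central angle is δ ≈ 1.404 rad (80.4°).
Interpolate at f = 1/2 with slerp weights a = sin((1−f)δ)/sin δ ≈ 0.655, b = sin(fδ)/sin δ ≈ 0.655.
p = a·p₁ + b·p₂ ≈ (-0.027, 0.371, 0.928); φ = arcsin(p_z) ≈ 68.17°, λ = atan2(p_y, p_x) ≈ 94.21°.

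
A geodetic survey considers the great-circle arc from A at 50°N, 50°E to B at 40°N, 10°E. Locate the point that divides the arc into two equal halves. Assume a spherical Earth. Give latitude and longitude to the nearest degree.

≈ 47°N, 28°E

Convert each endpoint to a unit vector on the sphere (x = cos φ cos λ, y = cos φ sin λ, z = sin φ).
The central angle between the endpoints is δ = arccos(p₁·p₂) ≈ 0.516 rad (29.6°).
Interpolate at f = 1/2 with slerp weights a = sin((1−f)δ)/sin δ ≈ 0.517, b = sin(fδ)/sin δ ≈ 0.517.
p = a·p₁ + b·p₂ ≈ (0.604, 0.323, 0.729); φ = arcsin(p_z) ≈ 46.77°, λ = atan2(p_y, p_x) ≈ 28.18°.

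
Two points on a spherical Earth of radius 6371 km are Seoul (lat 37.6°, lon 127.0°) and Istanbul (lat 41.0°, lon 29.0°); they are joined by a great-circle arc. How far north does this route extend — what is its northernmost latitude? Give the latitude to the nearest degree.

The great circle lies in the plane with unit normal n̂ = (p₁ × p₂)/|p₁ × p₂|.
Here n̂_z ≈ -0.624; the vertex latitude is φ_max = arccos|n̂_z| ≈ 51.4°.

≈ 51°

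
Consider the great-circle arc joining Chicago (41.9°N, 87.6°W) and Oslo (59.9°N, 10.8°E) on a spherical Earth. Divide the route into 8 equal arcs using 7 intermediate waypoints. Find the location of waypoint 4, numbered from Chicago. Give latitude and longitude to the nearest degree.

Convert each endpoint to a unit vector on the sphere (x = cos φ cos λ, y = cos φ sin λ, z = sin φ).
The central angle between the endpoints is δ = arccos(p₁·p₂) ≈ 1.020 rad (58.4°).
Interpolate at f = 4/8 with slerp weights a = sin((1−f)δ)/sin δ ≈ 0.573, b = sin(fδ)/sin δ ≈ 0.573.
p = a·p₁ + b·p₂ ≈ (0.300, -0.372, 0.878); φ = arcsin(p_z) ≈ 61.44°, λ = atan2(p_y, p_x) ≈ -51.12°.

≈ (61°N, 51°W)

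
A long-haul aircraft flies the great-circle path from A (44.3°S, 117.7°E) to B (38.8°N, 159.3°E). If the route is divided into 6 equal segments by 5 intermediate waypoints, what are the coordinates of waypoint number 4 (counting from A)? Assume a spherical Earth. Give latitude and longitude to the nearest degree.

The haversine formula gives a central angle δ ≈ 1.591 rad (91.2°) between the endpoints.
Interpolate at f = 4/6 with slerp weights a = sin((1−f)δ)/sin δ ≈ 0.506, b = sin(fδ)/sin δ ≈ 0.873.
p = a·p₁ + b·p₂ ≈ (-0.805, 0.561, 0.194); φ = arcsin(p_z) ≈ 11.16°, λ = atan2(p_y, p_x) ≈ 145.11°.

≈ (11°N, 145°E)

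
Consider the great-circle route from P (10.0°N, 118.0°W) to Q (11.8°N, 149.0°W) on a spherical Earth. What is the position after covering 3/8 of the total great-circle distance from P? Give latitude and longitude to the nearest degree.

The haversine formula gives a central angle δ ≈ 0.532 rad (30.5°) between the endpoints.
Interpolate at f = 3/8 with slerp weights a = sin((1−f)δ)/sin δ ≈ 0.643, b = sin(fδ)/sin δ ≈ 0.391.
p = a·p₁ + b·p₂ ≈ (-0.625, -0.756, 0.192); φ = arcsin(p_z) ≈ 11.05°, λ = atan2(p_y, p_x) ≈ -129.58°.

≈ (11°N, 130°W)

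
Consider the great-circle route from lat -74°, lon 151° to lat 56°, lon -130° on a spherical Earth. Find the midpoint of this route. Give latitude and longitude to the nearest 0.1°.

≈ lat -11.2°, lon -153.9°

Convert each endpoint to a unit vector on the sphere (x = cos φ cos λ, y = cos φ sin λ, z = sin φ).
The central angle between the endpoints is δ = arccos(p₁·p₂) ≈ 2.446 rad (140.1°).
Interpolate at f = 1/2 with slerp weights a = sin((1−f)δ)/sin δ ≈ 1.467, b = sin(fδ)/sin δ ≈ 1.467.
p = a·p₁ + b·p₂ ≈ (-0.881, -0.432, -0.194); φ = arcsin(p_z) ≈ -11.18°, λ = atan2(p_y, p_x) ≈ -153.86°.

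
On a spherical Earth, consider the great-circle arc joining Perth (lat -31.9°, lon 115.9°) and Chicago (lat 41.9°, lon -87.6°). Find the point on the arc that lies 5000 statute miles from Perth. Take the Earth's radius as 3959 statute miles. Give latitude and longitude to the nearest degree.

≈ lat 18°, lon 171°

Write both endpoints as unit vectors p₁, p₂ with components (cos φ cos λ, cos φ sin λ, sin φ).
The central angle between the endpoints is δ = arccos(p₁·p₂) ≈ 2.772 rad (158.8°). The total great-circle distance is δ·R ≈ 2.772 × 3959 ≈ 10974 mi, so the target fraction is f = 5000/10974 ≈ 0.456.
Interpolate at f ≈ 0.456 with slerp weights a = sin((1−f)δ)/sin δ ≈ 2.761, b = sin(fδ)/sin δ ≈ 2.637.
p = a·p₁ + b·p₂ ≈ (-0.942, 0.148, 0.302); φ = arcsin(p_z) ≈ 17.55°, λ = atan2(p_y, p_x) ≈ 171.06°.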